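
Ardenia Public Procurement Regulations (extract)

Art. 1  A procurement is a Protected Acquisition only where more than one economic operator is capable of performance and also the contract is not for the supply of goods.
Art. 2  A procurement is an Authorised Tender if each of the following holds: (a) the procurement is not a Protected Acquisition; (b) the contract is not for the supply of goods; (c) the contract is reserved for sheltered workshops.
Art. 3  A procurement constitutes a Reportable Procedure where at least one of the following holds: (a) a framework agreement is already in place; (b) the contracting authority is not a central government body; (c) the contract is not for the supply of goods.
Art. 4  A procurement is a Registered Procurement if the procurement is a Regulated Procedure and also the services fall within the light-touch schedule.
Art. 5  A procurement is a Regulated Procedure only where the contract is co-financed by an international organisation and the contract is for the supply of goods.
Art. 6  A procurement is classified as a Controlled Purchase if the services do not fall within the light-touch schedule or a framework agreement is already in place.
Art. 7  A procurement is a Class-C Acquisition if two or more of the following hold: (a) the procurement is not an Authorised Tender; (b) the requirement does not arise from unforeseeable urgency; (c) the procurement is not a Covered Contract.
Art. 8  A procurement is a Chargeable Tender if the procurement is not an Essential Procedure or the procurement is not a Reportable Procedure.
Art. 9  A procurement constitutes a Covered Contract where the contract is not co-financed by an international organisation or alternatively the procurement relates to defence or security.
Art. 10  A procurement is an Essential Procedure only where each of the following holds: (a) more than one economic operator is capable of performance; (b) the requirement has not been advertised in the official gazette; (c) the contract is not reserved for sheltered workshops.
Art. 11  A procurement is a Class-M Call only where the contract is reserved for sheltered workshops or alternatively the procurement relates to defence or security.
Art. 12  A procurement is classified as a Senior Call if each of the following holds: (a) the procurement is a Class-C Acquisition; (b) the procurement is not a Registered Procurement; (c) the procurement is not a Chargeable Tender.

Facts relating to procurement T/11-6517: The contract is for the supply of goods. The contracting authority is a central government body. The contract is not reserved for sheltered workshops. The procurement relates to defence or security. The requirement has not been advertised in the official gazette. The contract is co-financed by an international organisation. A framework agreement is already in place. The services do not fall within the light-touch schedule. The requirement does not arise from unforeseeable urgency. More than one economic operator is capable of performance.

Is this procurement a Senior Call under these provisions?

article 1 — Protected Acquisition: [more than one economic operator is capable of performance? yes] AND [the contract is not for the supply of goods? no] → not satisfied.
article 2 — Authorised Tender: [not a Protected Acquisition (article 1)? yes] AND [the contract is not for the supply of goods? no] AND [the contract is reserved for sheltered workshops? no] → not satisfied.
article 9 — Covered Contract: [the contract is not co-financed by an international organisation? no] OR [the procurement relates to defence or security? yes] → satisfied.
article 7 — Class-C Acquisition: not an Authorised Tender (article 2)? yes; the requirement does not arise from unforeseeable urgency? yes; not a Covered Contract (article 9)? no — 2 of 3 hold (need ≥2) → satisfied.
article 5 — Regulated Procedure: [the contract is co-financed by an international organisation? yes] AND [the contract is for the supply of goods? yes] → satisfied.
article 4 — Registered Procurement: [Regulated Procedure (article 5)? yes] AND [the services fall within the light-touch schedule? no] → not satisfied.
article 10 — Essential Procedure: [more than one economic operator is capable of performance? yes] AND [the requirement has not been advertised in the official gazette? yes] AND [the contract is not reserved for sheltered workshops? yes] → satisfied.
article 3 — Reportable Procedure: [a framework agreement is already in place? yes] OR [the contracting authority is not a central government body? no] OR [the contract is not for the supply of goods? no] → satisfied.
article 8 — Chargeable Tender: [not an Essential Procedure (article 10)? no] OR [not a Reportable Procedure (article 3)? no] → not satisfied.
article 12 — Senior Call: [Class-C Acquisition (article 7)? yes] AND [not a Registered Procurement (article 4)? yes] AND [not a Chargeable Tender (article 8)? yes] → satisfied.

Yes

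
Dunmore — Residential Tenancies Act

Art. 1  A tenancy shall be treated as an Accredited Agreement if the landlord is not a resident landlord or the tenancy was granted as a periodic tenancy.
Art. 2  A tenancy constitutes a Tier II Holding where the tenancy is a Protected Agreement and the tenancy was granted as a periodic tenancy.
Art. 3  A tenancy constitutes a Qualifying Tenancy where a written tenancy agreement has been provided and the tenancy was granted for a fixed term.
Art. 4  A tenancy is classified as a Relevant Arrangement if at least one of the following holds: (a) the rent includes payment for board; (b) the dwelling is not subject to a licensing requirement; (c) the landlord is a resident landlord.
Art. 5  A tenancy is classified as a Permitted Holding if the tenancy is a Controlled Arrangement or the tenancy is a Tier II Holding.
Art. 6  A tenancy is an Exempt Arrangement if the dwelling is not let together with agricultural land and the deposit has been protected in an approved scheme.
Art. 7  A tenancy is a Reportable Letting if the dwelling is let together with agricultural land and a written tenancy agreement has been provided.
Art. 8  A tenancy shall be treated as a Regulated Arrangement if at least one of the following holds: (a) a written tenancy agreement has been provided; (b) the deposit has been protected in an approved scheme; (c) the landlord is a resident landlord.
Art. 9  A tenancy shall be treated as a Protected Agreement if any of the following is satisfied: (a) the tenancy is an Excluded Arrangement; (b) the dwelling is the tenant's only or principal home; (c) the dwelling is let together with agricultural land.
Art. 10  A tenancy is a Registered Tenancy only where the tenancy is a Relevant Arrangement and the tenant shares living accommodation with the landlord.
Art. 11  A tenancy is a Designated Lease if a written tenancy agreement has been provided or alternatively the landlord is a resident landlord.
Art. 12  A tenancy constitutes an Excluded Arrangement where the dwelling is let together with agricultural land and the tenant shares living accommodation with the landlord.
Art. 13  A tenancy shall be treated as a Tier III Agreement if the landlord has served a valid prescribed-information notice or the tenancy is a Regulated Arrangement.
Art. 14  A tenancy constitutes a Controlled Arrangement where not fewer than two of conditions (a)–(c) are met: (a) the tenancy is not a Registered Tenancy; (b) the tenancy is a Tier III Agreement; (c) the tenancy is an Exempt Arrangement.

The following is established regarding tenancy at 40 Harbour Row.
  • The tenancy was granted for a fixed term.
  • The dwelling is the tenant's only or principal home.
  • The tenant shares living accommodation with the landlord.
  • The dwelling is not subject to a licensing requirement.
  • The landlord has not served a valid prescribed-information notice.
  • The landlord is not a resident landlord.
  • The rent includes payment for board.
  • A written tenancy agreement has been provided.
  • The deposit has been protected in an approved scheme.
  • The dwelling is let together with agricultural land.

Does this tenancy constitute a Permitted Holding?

No

article 4 — Relevant Arrangement: [the rent includes payment for board? yes] OR [the dwelling is not subject to a licensing requirement? yes] OR [the landlord is a resident landlord? no] → satisfied.
article 10 — Registered Tenancy: [Relevant Arrangement (article 4)? yes] AND [the tenant shares living accommodation with the landlord? yes] → satisfied.
article 8 — Regulated Arrangement: [a written tenancy agreement has been provided? yes] OR [the deposit has been protected in an approved scheme? yes] OR [the landlord is a resident landlord? no] → satisfied.
article 13 — Tier III Agreement: [the landlord has served a valid prescribed-information notice? no] OR [Regulated Arrangement (article 8)? yes] → satisfied.
article 6 — Exempt Arrangement: [the dwelling is not let together with agricultural land? no] AND [the deposit has been protected in an approved scheme? yes] → not satisfied.
article 14 — Controlled Arrangement: not a Registered Tenancy (article 10)? no; Tier III Agreement (article 13)? yes; Exempt Arrangement (article 6)? no — 1 of 3 hold (need ≥2) → not satisfied.
article 12 — Excluded Arrangement: [the dwelling is let together with agricultural land? yes] AND [the tenant shares living accommodation with the landlord? yes] → satisfied.
article 9 — Protected Agreement: [Excluded Arrangement (article 12)? yes] OR [the dwelling is the tenant's only or principal home? yes] OR [the dwelling is let together with agricultural land? yes] → satisfied.
article 2 — Tier II Holding: [Protected Agreement (article 9)? yes] AND [the tenancy was granted as a periodic tenancy? no] → not satisfied.
article 5 — Permitted Holding: [Controlled Arrangement (article 14)? no] OR [Tier II Holding (article 2)? no] → not satisfied.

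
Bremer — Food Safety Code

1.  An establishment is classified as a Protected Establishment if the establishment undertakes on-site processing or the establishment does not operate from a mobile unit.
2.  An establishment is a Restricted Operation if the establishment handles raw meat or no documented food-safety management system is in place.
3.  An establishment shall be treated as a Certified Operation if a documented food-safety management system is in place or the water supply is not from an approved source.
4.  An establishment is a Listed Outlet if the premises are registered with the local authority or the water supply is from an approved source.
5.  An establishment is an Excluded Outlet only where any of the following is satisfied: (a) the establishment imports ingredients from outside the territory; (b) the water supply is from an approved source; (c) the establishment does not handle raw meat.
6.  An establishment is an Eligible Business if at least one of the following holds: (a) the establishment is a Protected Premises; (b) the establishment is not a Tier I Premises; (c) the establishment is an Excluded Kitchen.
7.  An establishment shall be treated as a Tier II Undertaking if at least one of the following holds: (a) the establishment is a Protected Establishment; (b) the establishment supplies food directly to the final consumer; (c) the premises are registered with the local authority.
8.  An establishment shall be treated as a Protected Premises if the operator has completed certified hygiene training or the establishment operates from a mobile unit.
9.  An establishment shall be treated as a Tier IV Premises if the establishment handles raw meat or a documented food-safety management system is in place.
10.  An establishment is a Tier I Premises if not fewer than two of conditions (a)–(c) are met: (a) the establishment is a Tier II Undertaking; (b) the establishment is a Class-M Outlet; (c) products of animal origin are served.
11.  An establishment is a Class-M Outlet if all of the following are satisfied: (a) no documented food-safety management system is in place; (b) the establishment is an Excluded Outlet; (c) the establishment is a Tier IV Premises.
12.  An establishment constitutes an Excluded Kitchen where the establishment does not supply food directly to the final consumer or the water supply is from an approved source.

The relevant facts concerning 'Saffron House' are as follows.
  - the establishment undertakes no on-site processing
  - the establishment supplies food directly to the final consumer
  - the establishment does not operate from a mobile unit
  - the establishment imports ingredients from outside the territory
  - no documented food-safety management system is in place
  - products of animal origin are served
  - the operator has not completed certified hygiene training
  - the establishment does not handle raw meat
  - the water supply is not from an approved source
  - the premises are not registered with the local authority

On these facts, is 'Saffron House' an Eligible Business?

No

paragraph 8 — Protected Premises: [the operator has completed certified hygiene training? no] OR [the establishment operates from a mobile unit? no] → not satisfied.
paragraph 1 — Protected Establishment: [the establishment undertakes on-site processing? no] OR [the establishment does not operate from a mobile unit? yes] → satisfied.
paragraph 7 — Tier II Undertaking: [Protected Establishment (paragraph 1)? yes] OR [the establishment supplies food directly to the final consumer? yes] OR [the premises are registered with the local authority? no] → satisfied.
paragraph 5 — Excluded Outlet: [the establishment imports ingredients from outside the territory? yes] OR [the water supply is from an approved source? no] OR [the establishment does not handle raw meat? yes] → satisfied.
paragraph 9 — Tier IV Premises: [the establishment handles raw meat? no] OR [a documented food-safety management system is in place? no] → not satisfied.
paragraph 11 — Class-M Outlet: [no documented food-safety management system is in place? yes] AND [Excluded Outlet (paragraph 5)? yes] AND [Tier IV Premises (paragraph 9)? no] → not satisfied.
paragraph 10 — Tier I Premises: Tier II Undertaking (paragraph 7)? yes; Class-M Outlet (paragraph 11)? no; products of animal origin are served? yes — 2 of 3 hold (need ≥2) → satisfied.
paragraph 12 — Excluded Kitchen: [the establishment does not supply food directly to the final consumer? no] OR [the water supply is from an approved source? no] → not satisfied.
paragraph 6 — Eligible Business: [Protected Premises (paragraph 8)? no] OR [not a Tier I Premises (paragraph 10)? no] OR [Excluded Kitchen (paragraph 12)? no] → not satisfied.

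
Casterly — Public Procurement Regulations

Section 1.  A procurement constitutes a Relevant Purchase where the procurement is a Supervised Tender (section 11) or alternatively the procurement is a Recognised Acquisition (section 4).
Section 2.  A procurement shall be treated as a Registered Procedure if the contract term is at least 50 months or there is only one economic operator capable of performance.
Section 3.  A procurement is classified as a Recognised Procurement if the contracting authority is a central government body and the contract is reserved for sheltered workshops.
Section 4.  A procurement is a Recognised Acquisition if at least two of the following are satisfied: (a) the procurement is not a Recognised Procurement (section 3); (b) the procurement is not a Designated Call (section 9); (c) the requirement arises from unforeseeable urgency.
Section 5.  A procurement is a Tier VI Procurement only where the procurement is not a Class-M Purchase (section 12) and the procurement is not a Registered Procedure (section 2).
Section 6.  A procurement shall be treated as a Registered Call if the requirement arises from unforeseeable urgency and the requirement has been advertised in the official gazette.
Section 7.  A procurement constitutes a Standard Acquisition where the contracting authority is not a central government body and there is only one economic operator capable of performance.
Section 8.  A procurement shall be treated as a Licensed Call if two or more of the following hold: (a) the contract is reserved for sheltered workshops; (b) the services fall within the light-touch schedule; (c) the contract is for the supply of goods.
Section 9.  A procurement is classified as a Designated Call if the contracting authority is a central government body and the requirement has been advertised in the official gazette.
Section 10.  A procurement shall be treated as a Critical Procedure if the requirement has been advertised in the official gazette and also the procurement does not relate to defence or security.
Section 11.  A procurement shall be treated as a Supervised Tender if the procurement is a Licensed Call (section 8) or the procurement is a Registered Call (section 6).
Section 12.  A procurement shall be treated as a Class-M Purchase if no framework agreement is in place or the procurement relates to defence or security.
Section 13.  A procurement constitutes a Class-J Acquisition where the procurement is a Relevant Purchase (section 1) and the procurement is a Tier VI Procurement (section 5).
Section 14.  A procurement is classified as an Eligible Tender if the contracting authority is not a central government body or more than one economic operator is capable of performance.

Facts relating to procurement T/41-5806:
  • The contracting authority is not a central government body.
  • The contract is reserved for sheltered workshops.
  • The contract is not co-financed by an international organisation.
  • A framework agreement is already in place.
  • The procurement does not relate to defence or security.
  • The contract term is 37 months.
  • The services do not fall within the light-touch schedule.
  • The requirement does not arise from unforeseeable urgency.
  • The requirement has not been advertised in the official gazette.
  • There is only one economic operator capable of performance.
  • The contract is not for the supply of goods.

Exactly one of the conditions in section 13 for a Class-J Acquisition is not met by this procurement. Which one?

Tier VI Procurement

section 8 — Licensed Call: the contract is reserved for sheltered workshops? yes; the services fall within the light-touch schedule? no; the contract is for the supply of goods? no — 1 of 3 hold (need ≥2) → not satisfied.
section 6 — Registered Call: [the requirement arises from unforeseeable urgency? no] AND [the requirement has been advertised in the official gazette? no] → not satisfied.
section 11 — Supervised Tender: [Licensed Call (section 8)? no] OR [Registered Call (section 6)? no] → not satisfied.
section 3 — Recognised Procurement: [the contracting authority is a central government body? no] AND [the contract is reserved for sheltered workshops? yes] → not satisfied.
section 9 — Designated Call: [the contracting authority is a central government body? no] AND [the requirement has been advertised in the official gazette? no] → not satisfied.
section 4 — Recognised Acquisition: not a Recognised Procurement (section 3)? yes; not a Designated Call (section 9)? yes; the requirement arises from unforeseeable urgency? no — 2 of 3 hold (need ≥2) → satisfied.
section 1 — Relevant Purchase: [Supervised Tender (section 11)? no] OR [Recognised Acquisition (section 4)? yes] → satisfied.
section 12 — Class-M Purchase: [no framework agreement is in place? no] OR [the procurement relates to defence or security? no] → not satisfied.
section 2 — Registered Procedure: [contract term: 37 months ≥ 50 months? no] OR [there is only one economic operator capable of performance? yes] → satisfied.
section 5 — Tier VI Procurement: [not a Class-M Purchase (section 12)? yes] AND [not a Registered Procedure (section 2)? no] → not satisfied.
section 13 — Class-J Acquisition: [Relevant Purchase (section 1)? yes] AND [Tier VI Procurement (section 5)? no] → not satisfied.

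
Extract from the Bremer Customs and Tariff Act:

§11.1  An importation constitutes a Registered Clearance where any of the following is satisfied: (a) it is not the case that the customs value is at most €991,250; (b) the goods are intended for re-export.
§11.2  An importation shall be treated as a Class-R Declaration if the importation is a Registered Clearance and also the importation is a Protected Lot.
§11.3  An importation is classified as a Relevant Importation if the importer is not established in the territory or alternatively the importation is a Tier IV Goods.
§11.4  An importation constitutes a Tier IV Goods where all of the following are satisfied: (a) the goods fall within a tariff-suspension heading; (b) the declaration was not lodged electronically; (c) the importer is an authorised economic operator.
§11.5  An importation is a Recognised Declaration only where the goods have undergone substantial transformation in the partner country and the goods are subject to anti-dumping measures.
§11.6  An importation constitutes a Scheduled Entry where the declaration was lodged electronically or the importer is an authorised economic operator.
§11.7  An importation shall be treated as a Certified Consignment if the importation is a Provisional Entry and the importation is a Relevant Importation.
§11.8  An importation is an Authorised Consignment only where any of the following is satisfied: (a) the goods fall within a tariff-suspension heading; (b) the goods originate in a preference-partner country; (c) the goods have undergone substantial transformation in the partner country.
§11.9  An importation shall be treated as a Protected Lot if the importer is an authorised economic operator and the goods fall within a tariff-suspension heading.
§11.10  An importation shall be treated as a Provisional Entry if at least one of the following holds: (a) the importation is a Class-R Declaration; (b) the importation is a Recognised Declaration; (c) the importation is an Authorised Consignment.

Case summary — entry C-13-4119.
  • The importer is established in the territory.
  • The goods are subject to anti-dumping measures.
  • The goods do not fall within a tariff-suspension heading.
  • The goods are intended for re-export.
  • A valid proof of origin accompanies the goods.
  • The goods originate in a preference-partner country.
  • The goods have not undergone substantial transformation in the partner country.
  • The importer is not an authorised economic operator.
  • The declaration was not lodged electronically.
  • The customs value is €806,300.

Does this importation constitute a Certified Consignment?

Under §11.1: customs value: €806,300 ≤ €991,250? yes, so negated condition no; or the goods are intended for re-export? yes. So the importation is a Registered Clearance.
Under §11.9: the importer is an authorised economic operator? no; and the goods fall within a tariff-suspension heading? no. So the importation is not a Protected Lot.
Under §11.2: Registered Clearance (§11.1)? yes; and Protected Lot (§11.9)? no. So the importation is not a Class-R Declaration.
Under §11.5: the goods have undergone substantial transformation in the partner country? no; and the goods are subject to anti-dumping measures? yes. So the importation is not a Recognised Declaration.
Under §11.8: the goods fall within a tariff-suspension heading? no; or the goods originate in a preference-partner country? yes; or the goods have undergone substantial transformation in the partner country? no. So the importation is an Authorised Consignment.
Under §11.10: Class-R Declaration (§11.2)? no; or Recognised Declaration (§11.5)? no; or Authorised Consignment (§11.8)? yes. So the importation is a Provisional Entry.
Under §11.4: the goods fall within a tariff-suspension heading? no; and the declaration was not lodged electronically? yes; and the importer is an authorised economic operator? no. So the importation is not a Tier IV Goods.
Under §11.3: the importer is not established in the territory? no; or Tier IV Goods (§11.4)? no. So the importation is not a Relevant Importation.
Under §11.7: Provisional Entry (§11.10)? yes; and Relevant Importation (§11.3)? no. So the importation is not a Certified Consignment.

No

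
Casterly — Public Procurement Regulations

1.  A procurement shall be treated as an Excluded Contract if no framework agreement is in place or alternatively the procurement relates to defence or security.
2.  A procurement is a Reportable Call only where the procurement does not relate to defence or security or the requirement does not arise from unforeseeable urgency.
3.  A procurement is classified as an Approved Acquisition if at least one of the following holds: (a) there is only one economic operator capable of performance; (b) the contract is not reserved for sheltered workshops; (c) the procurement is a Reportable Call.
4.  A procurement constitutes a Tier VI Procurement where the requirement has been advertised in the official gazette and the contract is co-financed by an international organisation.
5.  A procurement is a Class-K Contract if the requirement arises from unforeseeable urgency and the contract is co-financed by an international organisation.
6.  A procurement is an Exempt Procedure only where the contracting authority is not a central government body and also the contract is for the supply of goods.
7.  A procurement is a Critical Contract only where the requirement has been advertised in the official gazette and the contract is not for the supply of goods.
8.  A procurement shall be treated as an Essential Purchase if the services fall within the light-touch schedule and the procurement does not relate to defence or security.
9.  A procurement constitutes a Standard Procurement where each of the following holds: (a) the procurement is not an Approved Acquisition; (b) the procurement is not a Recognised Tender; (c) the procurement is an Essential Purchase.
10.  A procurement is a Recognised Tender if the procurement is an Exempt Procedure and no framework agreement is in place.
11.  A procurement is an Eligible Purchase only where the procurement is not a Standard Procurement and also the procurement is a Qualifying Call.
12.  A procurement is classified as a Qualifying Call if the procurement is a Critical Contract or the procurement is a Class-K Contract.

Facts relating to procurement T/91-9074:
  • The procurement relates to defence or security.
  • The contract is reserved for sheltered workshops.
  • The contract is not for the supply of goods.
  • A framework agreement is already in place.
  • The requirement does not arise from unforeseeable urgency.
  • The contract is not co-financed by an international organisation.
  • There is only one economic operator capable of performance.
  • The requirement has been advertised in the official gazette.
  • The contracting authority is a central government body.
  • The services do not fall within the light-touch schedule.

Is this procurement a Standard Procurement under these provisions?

No

Under paragraph 2: the procurement does not relate to defence or security? no; or the requirement does not arise from unforeseeable urgency? yes. So the procurement is a Reportable Call.
Under paragraph 3: there is only one economic operator capable of performance? yes; or the contract is not reserved for sheltered workshops? no; or Reportable Call (paragraph 2)? yes. So the procurement is an Approved Acquisition.
Under paragraph 6: the contracting authority is not a central government body? no; and the contract is for the supply of goods? no. So the procurement is not an Exempt Procedure.
Under paragraph 10: Exempt Procedure (paragraph 6)? no; and no framework agreement is in place? no. So the procurement is not a Recognised Tender.
Under paragraph 8: the services fall within the light-touch schedule? no; and the procurement does not relate to defence or security? no. So the procurement is not an Essential Purchase.
Under paragraph 9: not an Approved Acquisition (paragraph 3)? no; and not a Recognised Tender (paragraph 10)? yes; and Essential Purchase (paragraph 8)? no. So the procurement is not a Standard Procurement.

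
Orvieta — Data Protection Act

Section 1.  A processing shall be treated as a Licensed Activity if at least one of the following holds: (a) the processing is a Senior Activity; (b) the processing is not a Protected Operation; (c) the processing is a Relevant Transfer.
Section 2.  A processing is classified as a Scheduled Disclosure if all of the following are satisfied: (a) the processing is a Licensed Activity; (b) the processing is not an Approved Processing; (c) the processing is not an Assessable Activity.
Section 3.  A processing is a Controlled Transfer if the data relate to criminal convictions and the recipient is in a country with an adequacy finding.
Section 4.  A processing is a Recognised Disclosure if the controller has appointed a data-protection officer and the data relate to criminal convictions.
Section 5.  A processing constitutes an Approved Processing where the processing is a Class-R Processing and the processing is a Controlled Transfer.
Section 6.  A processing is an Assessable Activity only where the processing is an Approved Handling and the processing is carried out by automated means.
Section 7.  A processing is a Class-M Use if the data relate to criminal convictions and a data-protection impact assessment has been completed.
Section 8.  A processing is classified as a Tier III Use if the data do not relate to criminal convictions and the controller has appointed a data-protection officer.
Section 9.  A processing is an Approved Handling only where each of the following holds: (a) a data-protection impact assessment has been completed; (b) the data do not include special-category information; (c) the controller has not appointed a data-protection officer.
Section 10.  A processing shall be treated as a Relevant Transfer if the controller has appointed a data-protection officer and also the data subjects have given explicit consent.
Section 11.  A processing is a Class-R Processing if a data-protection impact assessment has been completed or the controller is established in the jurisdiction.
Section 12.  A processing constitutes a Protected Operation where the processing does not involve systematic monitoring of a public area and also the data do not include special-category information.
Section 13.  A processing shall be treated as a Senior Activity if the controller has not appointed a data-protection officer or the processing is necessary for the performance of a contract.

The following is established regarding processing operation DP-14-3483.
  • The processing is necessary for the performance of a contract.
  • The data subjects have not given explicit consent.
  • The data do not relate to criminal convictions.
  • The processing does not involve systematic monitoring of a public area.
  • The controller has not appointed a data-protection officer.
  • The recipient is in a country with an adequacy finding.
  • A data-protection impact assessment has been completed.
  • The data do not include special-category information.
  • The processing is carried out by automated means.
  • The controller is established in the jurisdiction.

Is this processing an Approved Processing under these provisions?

No

Under section 11: a data-protection impact assessment has been completed? yes; or the controller is established in the jurisdiction? yes. So the processing is a Class-R Processing.
Under section 3: the data relate to criminal convictions? no; and the recipient is in a country with an adequacy finding? yes. So the processing is not a Controlled Transfer.
Under section 5: Class-R Processing (section 11)? yes; and Controlled Transfer (section 3)? no. So the processing is not an Approved Processing.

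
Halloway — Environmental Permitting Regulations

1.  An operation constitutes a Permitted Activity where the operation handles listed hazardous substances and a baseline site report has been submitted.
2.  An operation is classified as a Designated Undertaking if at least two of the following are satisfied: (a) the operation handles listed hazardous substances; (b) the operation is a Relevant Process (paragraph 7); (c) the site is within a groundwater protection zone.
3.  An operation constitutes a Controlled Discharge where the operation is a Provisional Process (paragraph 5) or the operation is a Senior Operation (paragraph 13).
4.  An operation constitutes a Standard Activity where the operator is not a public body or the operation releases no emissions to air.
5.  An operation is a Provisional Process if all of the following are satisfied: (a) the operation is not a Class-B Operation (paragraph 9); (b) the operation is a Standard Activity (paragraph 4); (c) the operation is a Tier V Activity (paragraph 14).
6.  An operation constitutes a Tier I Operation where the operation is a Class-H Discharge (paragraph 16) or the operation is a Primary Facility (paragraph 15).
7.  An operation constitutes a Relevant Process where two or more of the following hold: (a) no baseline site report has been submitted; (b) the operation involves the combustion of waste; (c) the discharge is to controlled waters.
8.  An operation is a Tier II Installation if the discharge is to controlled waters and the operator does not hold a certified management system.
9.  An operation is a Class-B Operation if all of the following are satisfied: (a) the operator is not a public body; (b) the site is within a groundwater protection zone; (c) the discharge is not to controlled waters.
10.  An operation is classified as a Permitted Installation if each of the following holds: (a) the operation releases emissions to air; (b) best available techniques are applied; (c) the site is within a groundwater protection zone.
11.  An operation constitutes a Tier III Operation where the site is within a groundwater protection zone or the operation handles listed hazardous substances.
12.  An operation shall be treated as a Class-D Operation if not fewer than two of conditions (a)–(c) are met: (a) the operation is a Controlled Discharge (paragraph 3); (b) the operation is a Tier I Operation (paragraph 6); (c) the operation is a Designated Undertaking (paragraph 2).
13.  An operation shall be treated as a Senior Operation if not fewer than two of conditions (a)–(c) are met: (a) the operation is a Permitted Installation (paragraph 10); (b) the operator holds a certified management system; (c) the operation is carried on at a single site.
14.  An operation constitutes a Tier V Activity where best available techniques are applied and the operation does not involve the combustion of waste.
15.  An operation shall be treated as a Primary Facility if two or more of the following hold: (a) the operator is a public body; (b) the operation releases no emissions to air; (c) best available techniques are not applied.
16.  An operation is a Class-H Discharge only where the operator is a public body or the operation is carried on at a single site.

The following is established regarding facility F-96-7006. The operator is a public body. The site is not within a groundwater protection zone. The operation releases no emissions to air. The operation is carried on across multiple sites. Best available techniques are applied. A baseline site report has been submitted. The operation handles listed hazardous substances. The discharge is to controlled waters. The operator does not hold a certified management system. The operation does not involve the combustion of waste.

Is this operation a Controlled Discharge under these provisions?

Yes

Under paragraph 9: the operator is not a public body? no; and the site is within a groundwater protection zone? no; and the discharge is not to controlled waters? no. So the operation is not a Class-B Operation.
Under paragraph 4: the operator is not a public body? no; or the operation releases no emissions to air? yes. So the operation is a Standard Activity.
Under paragraph 14: best available techniques are applied? yes; and the operation does not involve the combustion of waste? yes. So the operation is a Tier V Activity.
Under paragraph 5: not a Class-B Operation (paragraph 9)? yes; and Standard Activity (paragraph 4)? yes; and Tier V Activity (paragraph 14)? yes. So the operation is a Provisional Process.
Under paragraph 10: the operation releases emissions to air? no; and best available techniques are applied? yes; and the site is within a groundwater protection zone? no. So the operation is not a Permitted Installation.
Under paragraph 13: Permitted Installation (paragraph 10)? no; the operator holds a certified management system? no; the operation is carried on at a single site? no — 0 of 3 hold (need ≥2) → not satisfied.
Under paragraph 3: Provisional Process (paragraph 5)? yes; or Senior Operation (paragraph 13)? no. So the operation is a Controlled Discharge.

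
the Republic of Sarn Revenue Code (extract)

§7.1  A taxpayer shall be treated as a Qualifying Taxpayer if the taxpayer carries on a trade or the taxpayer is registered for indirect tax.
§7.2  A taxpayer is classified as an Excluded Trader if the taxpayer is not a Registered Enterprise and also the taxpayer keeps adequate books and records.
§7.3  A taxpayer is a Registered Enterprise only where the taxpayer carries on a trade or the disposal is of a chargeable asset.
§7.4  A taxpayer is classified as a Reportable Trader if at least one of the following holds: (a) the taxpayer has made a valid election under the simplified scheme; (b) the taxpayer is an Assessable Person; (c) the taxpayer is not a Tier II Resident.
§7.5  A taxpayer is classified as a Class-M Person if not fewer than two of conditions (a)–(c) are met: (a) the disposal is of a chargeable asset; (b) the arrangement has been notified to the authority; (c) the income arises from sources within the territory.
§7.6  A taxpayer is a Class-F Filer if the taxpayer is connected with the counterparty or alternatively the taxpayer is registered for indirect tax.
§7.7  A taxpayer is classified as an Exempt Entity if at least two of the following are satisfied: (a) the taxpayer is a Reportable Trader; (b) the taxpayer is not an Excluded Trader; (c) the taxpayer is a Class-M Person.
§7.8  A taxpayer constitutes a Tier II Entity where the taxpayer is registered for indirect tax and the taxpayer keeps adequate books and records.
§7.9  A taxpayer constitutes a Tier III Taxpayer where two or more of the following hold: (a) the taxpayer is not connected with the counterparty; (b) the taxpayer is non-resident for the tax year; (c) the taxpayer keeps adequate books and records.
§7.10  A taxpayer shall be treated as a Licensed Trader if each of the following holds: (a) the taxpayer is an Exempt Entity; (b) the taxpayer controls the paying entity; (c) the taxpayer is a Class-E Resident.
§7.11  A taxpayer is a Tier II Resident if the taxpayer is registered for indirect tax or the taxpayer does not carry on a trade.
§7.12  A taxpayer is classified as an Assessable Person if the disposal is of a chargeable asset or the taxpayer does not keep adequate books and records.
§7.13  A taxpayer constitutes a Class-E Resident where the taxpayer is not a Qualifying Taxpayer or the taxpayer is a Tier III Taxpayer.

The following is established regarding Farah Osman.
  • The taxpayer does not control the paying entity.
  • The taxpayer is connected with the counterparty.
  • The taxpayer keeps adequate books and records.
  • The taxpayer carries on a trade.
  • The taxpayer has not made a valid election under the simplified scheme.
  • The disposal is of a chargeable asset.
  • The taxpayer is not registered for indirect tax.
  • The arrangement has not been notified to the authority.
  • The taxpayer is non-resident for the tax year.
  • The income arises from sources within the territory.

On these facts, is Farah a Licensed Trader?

Under §7.12: the disposal is of a chargeable asset? yes; or the taxpayer does not keep adequate books and records? no. So the taxpayer is an Assessable Person.
Under §7.11: the taxpayer is registered for indirect tax? no; or the taxpayer does not carry on a trade? no. So the taxpayer is not a Tier II Resident.
Under §7.4: the taxpayer has made a valid election under the simplified scheme? no; or Assessable Person (§7.12)? yes; or not a Tier II Resident (§7.11)? yes. So the taxpayer is a Reportable Trader.
Under §7.3: the taxpayer carries on a trade? yes; or the disposal is of a chargeable asset? yes. So the taxpayer is a Registered Enterprise.
Under §7.2: not a Registered Enterprise (§7.3)? no; and the taxpayer keeps adequate books and records? yes. So the taxpayer is not an Excluded Trader.
Under §7.5: the disposal is of a chargeable asset? yes; the arrangement has been notified to the authority? no; the income arises from sources within the territory? yes — 2 of 3 hold (need ≥2) → satisfied.
Under §7.7: Reportable Trader (§7.4)? yes; not an Excluded Trader (§7.2)? yes; Class-M Person (§7.5)? yes — 3 of 3 hold (need ≥2) → satisfied.
Under §7.1: the taxpayer carries on a trade? yes; or the taxpayer is registered for indirect tax? no. So the taxpayer is a Qualifying Taxpayer.
Under §7.9: the taxpayer is not connected with the counterparty? no; the taxpayer is non-resident for the tax year? yes; the taxpayer keeps adequate books and records? yes — 2 of 3 hold (need ≥2) → satisfied.
Under §7.13: not a Qualifying Taxpayer (§7.1)? no; or Tier III Taxpayer (§7.9)? yes. So the taxpayer is a Class-E Resident.
Under §7.10: Exempt Entity (§7.7)? yes; and the taxpayer controls the paying entity? no; and Class-E Resident (§7.13)? yes. So the taxpayer is not a Licensed Trader.

No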